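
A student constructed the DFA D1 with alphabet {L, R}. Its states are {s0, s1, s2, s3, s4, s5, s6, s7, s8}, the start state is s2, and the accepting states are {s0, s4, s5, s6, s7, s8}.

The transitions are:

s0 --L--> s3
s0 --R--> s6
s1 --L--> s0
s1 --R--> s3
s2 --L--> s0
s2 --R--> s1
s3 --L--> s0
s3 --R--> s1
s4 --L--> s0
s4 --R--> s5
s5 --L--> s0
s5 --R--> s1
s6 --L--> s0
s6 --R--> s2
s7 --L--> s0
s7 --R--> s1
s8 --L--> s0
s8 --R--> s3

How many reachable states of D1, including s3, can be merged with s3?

States {s4,s5,s7,s8} cannot be reached from the start state, so discard them.
Start with accepting vs non-accepting: {s0,s6} | {s1,s2,s3}.
Refine {s0,s6} on symbol L: members go to different blocks, giving {s0} and {s6}.
The partition is now stable with 3 blocks: {s0} | {s1,s2,s3} | {s6}.
State s3 belongs to the block {s1,s2,s3}, which has 3 states.

3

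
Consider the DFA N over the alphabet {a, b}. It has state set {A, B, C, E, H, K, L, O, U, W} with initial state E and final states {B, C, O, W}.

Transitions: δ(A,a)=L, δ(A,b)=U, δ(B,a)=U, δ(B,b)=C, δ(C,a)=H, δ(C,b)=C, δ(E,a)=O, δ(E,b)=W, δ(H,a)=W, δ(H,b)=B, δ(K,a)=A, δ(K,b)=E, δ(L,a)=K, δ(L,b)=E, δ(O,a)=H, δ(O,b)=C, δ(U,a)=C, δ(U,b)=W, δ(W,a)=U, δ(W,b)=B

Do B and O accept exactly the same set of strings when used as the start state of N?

Reachable states from the start: {B,C,E,H,O,U,W}. Unreachable: {A,K,L} — drop them.
P0 = {B,C,O,W} | {E,H,U}.
No further refinement is possible. Final partition (2 blocks): {B,C,O,W} | {E,H,U}.
B and O lie in the same block of the stable partition, so they are equivalent — no string distinguishes them.

Yes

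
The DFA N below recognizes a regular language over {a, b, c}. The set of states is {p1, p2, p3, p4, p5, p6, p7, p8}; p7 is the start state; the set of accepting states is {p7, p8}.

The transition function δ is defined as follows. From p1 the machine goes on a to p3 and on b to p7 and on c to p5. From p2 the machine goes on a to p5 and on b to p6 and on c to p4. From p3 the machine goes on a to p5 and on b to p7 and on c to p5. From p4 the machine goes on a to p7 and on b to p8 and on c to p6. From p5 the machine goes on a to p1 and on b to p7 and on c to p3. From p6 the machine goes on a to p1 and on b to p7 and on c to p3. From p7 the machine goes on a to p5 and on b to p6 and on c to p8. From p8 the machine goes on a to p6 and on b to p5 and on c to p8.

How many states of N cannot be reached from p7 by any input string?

Starting at p7 and following transitions, the reachable set is {p1, p3, p5, p6, p7, p8}. That leaves p2, p4 unreachable — 2 in total.

2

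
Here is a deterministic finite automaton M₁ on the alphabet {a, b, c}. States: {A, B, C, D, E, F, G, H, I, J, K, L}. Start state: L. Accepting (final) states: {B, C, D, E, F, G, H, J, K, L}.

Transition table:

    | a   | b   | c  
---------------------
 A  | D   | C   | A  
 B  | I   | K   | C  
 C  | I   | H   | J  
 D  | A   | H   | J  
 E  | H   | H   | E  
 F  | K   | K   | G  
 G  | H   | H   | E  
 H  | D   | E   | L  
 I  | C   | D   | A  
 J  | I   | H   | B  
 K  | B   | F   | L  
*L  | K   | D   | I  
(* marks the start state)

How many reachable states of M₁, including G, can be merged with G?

3

P0 = {B,C,D,E,F,G,H,J,K,L} | {A,I}.
Split {B,C,D,E,F,G,H,J,K,L} by δ(·,a) → {E,F,G,H,K,L} and {B,C,D,J}.
Split {E,F,G,H,K,L} by δ(·,a) → {E,F,G,L} and {H,K}.
Split {E,F,G,L} by δ(·,b) → {E,F,G} and {L}.
The partition is now stable with 5 blocks: {E,F,G} | {A,I} | {B,C,D,J} | {H,K} | {L}.
State G belongs to the block {E,F,G}, which has 3 states.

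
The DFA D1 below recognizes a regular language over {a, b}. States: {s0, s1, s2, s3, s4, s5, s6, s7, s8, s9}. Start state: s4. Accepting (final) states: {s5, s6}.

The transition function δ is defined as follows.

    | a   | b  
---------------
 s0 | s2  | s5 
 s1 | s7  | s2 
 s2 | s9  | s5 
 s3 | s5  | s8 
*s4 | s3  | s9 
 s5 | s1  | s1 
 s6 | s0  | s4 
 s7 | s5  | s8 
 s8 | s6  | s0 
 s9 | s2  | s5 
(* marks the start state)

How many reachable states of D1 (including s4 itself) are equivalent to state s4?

Initial partition by acceptance: {s5,s6} | {s0,s1,s2,s3,s4,s7,s8,s9}.
Split {s0,s1,s2,s3,s4,s7,s8,s9} by δ(·,a) → {s0,s1,s2,s4,s9} and {s3,s7,s8}.
Split {s0,s1,s2,s4,s9} by δ(·,a) → {s0,s2,s9} and {s1,s4}.
Split {s5,s6} by δ(·,a) → {s5} and {s6}.
Split {s3,s7,s8} by δ(·,a) → {s3,s7} and {s8}.
No further refinement is possible. Final partition (6 blocks): {s5} | {s0,s2,s9} | {s3,s7} | {s1,s4} | {s6} | {s8}.
The equivalence class containing s4 is {s1,s4}, of size 2.

2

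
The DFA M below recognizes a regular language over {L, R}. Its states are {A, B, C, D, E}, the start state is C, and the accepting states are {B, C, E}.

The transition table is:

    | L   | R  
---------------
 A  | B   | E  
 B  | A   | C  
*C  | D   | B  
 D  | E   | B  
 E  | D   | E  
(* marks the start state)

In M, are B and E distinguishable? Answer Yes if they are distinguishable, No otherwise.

Every state is reachable, so we keep all 5.
Initial partition by acceptance: {B,C,E} | {A,D}.
The partition is now stable with 2 blocks: {B,C,E} | {A,D}.
B and E lie in the same block of the stable partition, so they are equivalent — no string distinguishes them.

No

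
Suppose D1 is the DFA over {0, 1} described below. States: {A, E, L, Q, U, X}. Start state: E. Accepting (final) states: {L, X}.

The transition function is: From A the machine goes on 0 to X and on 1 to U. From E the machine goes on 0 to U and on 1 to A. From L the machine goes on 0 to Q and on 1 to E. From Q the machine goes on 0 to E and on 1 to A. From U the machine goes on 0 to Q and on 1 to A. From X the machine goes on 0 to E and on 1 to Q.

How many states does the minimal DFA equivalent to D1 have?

3

First remove the unreachable states {L}; 5 states remain.
Initial partition by acceptance: {X} | {A,E,Q,U}.
Refine {A,E,Q,U} on symbol 0: members go to different blocks, giving {E,Q,U} and {A}.
The partition is now stable with 3 blocks: {X} | {E,Q,U} | {A}.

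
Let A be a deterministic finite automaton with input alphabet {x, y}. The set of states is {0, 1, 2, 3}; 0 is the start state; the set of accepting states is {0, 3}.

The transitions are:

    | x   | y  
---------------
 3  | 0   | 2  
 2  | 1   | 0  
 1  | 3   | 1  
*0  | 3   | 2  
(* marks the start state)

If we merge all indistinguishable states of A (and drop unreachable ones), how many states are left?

3

All states are reachable from the start state.
P0 = {0,3} | {1,2}.
Split {1,2} by δ(·,x) → {1} and {2}.
No further refinement is possible. Final partition (3 blocks): {0,3} | {1} | {2}.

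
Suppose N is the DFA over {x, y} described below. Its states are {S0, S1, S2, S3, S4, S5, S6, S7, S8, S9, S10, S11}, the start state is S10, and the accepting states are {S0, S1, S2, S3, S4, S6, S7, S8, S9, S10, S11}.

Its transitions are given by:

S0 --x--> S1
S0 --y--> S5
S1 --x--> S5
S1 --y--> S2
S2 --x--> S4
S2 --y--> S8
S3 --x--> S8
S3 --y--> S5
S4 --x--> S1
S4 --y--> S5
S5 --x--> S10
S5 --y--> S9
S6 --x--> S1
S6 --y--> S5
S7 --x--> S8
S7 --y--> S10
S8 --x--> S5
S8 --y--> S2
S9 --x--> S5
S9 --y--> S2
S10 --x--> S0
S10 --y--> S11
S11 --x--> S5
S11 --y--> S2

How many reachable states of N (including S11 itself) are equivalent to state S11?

4

First remove the unreachable states {S3,S6,S7}; 9 states remain.
Initial partition by acceptance: {S0,S1,S2,S4,S8,S9,S10,S11} | {S5}.
Refine {S0,S1,S2,S4,S8,S9,S10,S11} on symbol x: members go to different blocks, giving {S0,S2,S4,S10} and {S1,S8,S9,S11}.
Refine {S0,S2,S4,S10} on symbol x: members go to different blocks, giving {S0,S4} and {S2,S10}.
Stable partition: {S0,S4} | {S5} | {S1,S8,S9,S11} | {S2,S10} — 4 equivalence classes.
State S11 belongs to the block {S1,S8,S9,S11}, which has 4 states.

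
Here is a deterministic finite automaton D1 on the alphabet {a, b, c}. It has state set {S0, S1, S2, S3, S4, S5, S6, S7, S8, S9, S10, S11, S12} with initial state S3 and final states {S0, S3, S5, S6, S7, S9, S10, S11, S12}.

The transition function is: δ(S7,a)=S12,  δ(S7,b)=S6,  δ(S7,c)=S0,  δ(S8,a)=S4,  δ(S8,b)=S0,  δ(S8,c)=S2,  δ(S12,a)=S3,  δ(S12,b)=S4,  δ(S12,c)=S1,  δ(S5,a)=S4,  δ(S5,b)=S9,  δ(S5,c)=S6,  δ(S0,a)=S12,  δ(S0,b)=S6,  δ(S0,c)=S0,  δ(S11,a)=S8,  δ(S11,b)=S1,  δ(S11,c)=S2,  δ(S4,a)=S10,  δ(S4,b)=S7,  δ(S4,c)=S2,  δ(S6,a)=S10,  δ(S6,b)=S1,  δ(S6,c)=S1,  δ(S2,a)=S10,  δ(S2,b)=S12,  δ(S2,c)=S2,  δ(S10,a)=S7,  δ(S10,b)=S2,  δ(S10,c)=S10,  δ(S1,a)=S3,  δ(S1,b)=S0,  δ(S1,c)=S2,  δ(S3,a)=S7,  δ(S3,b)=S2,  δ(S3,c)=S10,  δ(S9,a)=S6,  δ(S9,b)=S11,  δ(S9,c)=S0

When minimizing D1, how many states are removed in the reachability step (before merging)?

4

Starting at S3 and following transitions, the reachable set is {S0, S1, S2, S3, S4, S6, S7, S10, S12}. That leaves S5, S8, S9, S11 unreachable — 4 in total.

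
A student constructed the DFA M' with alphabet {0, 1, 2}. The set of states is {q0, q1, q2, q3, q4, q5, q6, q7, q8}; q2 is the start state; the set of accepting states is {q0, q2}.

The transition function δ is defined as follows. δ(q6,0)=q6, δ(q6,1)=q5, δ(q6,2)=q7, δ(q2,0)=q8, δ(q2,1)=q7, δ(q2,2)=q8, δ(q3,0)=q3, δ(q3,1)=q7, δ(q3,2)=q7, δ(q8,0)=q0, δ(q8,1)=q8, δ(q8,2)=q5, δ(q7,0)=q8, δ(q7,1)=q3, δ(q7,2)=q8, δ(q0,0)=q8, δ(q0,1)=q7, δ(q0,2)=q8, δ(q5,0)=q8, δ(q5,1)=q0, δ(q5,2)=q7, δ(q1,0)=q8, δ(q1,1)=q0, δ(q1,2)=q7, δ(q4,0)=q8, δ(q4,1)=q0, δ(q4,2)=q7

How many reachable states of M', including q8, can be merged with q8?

1

First remove the unreachable states {q1,q4,q6}; 6 states remain.
P0 = {q0,q2} | {q3,q5,q7,q8}.
On input 0, block {q3,q5,q7,q8} splits into {q3,q5,q7} and {q8}.
On input 0, block {q3,q5,q7} splits into {q5,q7} and {q3}.
Refine {q5,q7} on symbol 1: members go to different blocks, giving {q5} and {q7}.
No further refinement is possible. Final partition (5 blocks): {q0,q2} | {q5} | {q8} | {q3} | {q7}.
The equivalence class containing q8 is {q8}, of size 1.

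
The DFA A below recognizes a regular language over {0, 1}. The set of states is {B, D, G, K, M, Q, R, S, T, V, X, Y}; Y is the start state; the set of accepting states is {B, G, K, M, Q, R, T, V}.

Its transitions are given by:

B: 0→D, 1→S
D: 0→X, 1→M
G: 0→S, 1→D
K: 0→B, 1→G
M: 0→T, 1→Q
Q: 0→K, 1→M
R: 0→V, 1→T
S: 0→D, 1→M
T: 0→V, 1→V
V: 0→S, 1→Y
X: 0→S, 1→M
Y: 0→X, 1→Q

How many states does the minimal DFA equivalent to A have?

4

Reachable states from the start: {B,D,G,K,M,Q,S,T,V,X,Y}. Unreachable: {R} — drop them.
Start with accepting vs non-accepting: {B,G,K,M,Q,T,V} | {D,S,X,Y}.
Refine {B,G,K,M,Q,T,V} on symbol 0: members go to different blocks, giving {K,M,Q,T} and {B,G,V}.
Refine {K,M,Q,T} on symbol 0: members go to different blocks, giving {K,T} and {M,Q}.
No further refinement is possible. Final partition (4 blocks): {K,T} | {D,S,X,Y} | {B,G,V} | {M,Q}.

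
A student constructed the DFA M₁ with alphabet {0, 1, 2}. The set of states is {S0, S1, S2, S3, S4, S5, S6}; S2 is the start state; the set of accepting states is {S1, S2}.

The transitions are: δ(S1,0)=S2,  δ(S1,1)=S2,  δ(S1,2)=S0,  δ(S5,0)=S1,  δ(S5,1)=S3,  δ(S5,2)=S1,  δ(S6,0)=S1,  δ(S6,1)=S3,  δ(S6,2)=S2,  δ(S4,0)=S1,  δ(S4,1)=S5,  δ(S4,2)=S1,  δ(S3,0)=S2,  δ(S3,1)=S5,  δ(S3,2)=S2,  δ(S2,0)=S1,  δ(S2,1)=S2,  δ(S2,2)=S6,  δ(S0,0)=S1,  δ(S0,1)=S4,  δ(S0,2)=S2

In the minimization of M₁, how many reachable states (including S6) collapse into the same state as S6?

5

Initial partition by acceptance: {S1,S2} | {S0,S3,S4,S5,S6}.
No further refinement is possible. Final partition (2 blocks): {S1,S2} | {S0,S3,S4,S5,S6}.
The equivalence class containing S6 is {S0,S3,S4,S5,S6}, of size 5.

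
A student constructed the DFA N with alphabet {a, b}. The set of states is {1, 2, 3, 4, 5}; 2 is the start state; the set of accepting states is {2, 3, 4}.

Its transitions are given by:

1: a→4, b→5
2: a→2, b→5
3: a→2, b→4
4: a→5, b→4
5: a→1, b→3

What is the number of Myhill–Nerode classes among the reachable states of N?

P0 = {2,3,4} | {1,5}.
Refine {2,3,4} on symbol a: members go to different blocks, giving {2,3} and {4}.
On input b, block {2,3} splits into {2} and {3}.
Refine {1,5} on symbol a: members go to different blocks, giving {1} and {5}.
No further refinement is possible. Final partition (5 blocks): {2} | {1} | {4} | {3} | {5}.

5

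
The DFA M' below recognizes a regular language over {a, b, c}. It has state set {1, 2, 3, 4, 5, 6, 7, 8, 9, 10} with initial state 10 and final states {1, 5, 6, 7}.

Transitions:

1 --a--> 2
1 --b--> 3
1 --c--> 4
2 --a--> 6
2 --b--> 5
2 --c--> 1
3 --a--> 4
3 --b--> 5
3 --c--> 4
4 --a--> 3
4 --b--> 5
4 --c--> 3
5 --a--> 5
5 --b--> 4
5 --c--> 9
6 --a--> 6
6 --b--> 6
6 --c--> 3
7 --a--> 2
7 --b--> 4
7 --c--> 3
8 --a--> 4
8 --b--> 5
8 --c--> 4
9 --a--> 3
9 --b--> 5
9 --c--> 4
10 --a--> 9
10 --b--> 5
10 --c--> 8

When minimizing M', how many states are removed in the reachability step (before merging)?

BFS from 10 reaches {3, 4, 5, 8, 9, 10}; the 4 state(s) 1, 2, 6, 7 are never visited.

4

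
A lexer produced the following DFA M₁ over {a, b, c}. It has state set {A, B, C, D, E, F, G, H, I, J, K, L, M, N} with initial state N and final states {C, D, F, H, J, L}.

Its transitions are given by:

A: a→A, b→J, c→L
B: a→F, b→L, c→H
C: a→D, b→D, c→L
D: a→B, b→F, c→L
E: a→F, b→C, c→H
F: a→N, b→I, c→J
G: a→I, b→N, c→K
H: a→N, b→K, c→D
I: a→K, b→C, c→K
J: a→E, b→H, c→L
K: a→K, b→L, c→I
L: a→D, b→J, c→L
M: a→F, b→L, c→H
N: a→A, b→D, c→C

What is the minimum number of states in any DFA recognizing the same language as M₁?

Reachable states from the start: {A,B,C,D,E,F,H,I,J,K,L,N}. Unreachable: {G,M} — drop them.
Start with accepting vs non-accepting: {C,D,F,H,J,L} | {A,B,E,I,K,N}.
On input a, block {C,D,F,H,J,L} splits into {D,F,H,J} and {C,L}.
Split {D,F,H,J} by δ(·,b) → {D,J} and {F,H}.
Refine {A,B,E,I,K,N} on symbol a: members go to different blocks, giving {A,I,K,N} and {B,E}.
Split {A,I,K,N} by δ(·,b) → {A,N} and {I,K}.
No further refinement is possible. Final partition (6 blocks): {D,J} | {A,N} | {C,L} | {F,H} | {B,E} | {I,K}.

6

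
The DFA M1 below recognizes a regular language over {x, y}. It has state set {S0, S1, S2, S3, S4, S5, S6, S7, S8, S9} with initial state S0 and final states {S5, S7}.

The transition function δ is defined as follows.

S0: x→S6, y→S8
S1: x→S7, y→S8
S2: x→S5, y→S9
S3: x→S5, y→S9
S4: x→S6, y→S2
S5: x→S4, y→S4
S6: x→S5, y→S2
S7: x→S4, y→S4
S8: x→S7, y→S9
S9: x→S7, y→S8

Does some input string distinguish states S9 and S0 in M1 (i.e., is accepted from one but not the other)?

Reachable states from the start: {S0,S2,S4,S5,S6,S7,S8,S9}. Unreachable: {S1,S3} — drop them.
Start with accepting vs non-accepting: {S5,S7} | {S0,S2,S4,S6,S8,S9}.
Split {S0,S2,S4,S6,S8,S9} by δ(·,x) → {S2,S6,S8,S9} and {S0,S4}.
The partition is now stable with 3 blocks: {S5,S7} | {S2,S6,S8,S9} | {S0,S4}.
S9 and S0 end up in different blocks, so they are distinguishable. For instance, the string 'x' is accepted from only S9.

Yes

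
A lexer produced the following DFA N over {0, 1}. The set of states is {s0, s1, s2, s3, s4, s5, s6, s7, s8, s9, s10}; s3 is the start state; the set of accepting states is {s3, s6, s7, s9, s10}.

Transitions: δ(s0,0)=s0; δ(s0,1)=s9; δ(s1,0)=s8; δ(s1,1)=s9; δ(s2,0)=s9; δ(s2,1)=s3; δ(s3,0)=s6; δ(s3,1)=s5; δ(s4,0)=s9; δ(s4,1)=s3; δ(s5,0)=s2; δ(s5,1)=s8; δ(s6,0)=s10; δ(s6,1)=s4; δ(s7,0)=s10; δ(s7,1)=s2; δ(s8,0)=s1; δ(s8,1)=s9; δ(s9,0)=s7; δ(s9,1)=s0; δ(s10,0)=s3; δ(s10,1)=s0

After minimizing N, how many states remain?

All states are reachable from the start state.
Initial partition by acceptance: {s3,s6,s7,s9,s10} | {s0,s1,s2,s4,s5,s8}.
On input 0, block {s0,s1,s2,s4,s5,s8} splits into {s0,s1,s5,s8} and {s2,s4}.
Refine {s3,s6,s7,s9,s10} on symbol 1: members go to different blocks, giving {s3,s9,s10} and {s6,s7}.
Split {s3,s9,s10} by δ(·,0) → {s3,s9} and {s10}.
Refine {s0,s1,s5,s8} on symbol 0: members go to different blocks, giving {s0,s1,s8} and {s5}.
Refine {s3,s9} on symbol 1: members go to different blocks, giving {s3} and {s9}.
No further refinement is possible. Final partition (7 blocks): {s3} | {s0,s1,s8} | {s2,s4} | {s6,s7} | {s10} | {s5} | {s9}.

7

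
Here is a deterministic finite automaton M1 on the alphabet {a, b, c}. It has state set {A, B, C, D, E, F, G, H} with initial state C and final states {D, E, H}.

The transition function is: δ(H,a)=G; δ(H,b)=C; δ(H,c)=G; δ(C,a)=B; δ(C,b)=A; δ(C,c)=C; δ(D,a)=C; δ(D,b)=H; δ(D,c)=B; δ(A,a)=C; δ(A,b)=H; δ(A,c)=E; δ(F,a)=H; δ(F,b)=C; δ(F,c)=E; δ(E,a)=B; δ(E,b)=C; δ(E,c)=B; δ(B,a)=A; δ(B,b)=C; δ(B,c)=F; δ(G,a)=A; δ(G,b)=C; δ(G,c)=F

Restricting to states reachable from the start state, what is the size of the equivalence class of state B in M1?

States {D} cannot be reached from the start state, so discard them.
P0 = {E,H} | {A,B,C,F,G}.
On input a, block {A,B,C,F,G} splits into {A,B,C,G} and {F}.
On input b, block {A,B,C,G} splits into {B,C,G} and {A}.
Refine {B,C,G} on symbol a: members go to different blocks, giving {B,G} and {C}.
Stable partition: {E,H} | {B,G} | {F} | {A} | {C} — 5 equivalence classes.
State B belongs to the block {B,G}, which has 2 states.

2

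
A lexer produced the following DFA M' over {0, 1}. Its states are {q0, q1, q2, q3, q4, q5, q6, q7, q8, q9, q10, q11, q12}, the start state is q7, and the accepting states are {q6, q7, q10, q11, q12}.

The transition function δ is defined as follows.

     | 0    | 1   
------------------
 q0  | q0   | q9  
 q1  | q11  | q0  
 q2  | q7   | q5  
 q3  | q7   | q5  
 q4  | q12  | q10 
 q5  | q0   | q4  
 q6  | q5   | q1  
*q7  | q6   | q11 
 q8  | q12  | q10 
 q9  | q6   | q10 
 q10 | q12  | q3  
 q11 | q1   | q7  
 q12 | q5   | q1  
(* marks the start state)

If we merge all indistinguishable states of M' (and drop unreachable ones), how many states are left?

8

First remove the unreachable states {q2,q8}; 11 states remain.
P0 = {q6,q7,q10,q11,q12} | {q0,q1,q3,q4,q5,q9}.
On input 0, block {q6,q7,q10,q11,q12} splits into {q6,q11,q12} and {q7,q10}.
Split {q6,q11,q12} by δ(·,1) → {q6,q12} and {q11}.
On input 0, block {q0,q1,q3,q4,q5,q9} splits into {q0,q5} and {q4,q9} and {q1} and {q3}.
On input 1, block {q7,q10} splits into {q7} and {q10}.
The partition is now stable with 8 blocks: {q6,q12} | {q0,q5} | {q7} | {q11} | {q4,q9} | {q1} | {q3} | {q10}.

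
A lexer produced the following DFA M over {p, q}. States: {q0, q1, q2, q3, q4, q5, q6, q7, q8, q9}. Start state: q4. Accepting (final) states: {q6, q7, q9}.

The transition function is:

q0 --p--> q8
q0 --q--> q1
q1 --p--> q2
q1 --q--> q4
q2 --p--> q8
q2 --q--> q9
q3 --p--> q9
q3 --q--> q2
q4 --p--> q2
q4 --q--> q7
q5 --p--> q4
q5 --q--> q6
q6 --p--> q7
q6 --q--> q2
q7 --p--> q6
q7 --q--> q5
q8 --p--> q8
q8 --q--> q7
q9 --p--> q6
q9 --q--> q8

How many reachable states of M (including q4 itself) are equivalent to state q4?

4

First remove the unreachable states {q0,q1,q3}; 7 states remain.
P0 = {q6,q7,q9} | {q2,q4,q5,q8}.
The partition is now stable with 2 blocks: {q6,q7,q9} | {q2,q4,q5,q8}.
State q4 belongs to the block {q2,q4,q5,q8}, which has 4 states.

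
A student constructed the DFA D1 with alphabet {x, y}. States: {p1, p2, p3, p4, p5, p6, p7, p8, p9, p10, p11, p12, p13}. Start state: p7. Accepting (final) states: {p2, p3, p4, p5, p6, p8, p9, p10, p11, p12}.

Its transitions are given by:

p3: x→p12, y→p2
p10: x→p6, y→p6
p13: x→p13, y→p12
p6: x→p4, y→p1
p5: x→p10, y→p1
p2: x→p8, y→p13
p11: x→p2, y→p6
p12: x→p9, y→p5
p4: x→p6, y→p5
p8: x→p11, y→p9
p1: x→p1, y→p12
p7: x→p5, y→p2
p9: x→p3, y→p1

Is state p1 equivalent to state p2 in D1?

No

Every state is reachable, so we keep all 13.
Initial partition by acceptance: {p2,p3,p4,p5,p6,p8,p9,p10,p11,p12} | {p1,p7,p13}.
Refine {p2,p3,p4,p5,p6,p8,p9,p10,p11,p12} on symbol y: members go to different blocks, giving {p3,p4,p8,p10,p11,p12} and {p2,p5,p6,p9}.
On input x, block {p3,p4,p8,p10,p11,p12} splits into {p4,p10,p11,p12} and {p3,p8}.
Refine {p1,p7,p13} on symbol x: members go to different blocks, giving {p1,p13} and {p7}.
Split {p2,p5,p6,p9} by δ(·,x) → {p2,p9} and {p5,p6}.
Split {p4,p10,p11,p12} by δ(·,x) → {p4,p10} and {p11,p12}.
The partition is now stable with 7 blocks: {p4,p10} | {p1,p13} | {p2,p9} | {p3,p8} | {p7} | {p5,p6} | {p11,p12}.
p1 and p2 end up in different blocks, so they are distinguishable. For instance, the string 'ε' is accepted from only p2.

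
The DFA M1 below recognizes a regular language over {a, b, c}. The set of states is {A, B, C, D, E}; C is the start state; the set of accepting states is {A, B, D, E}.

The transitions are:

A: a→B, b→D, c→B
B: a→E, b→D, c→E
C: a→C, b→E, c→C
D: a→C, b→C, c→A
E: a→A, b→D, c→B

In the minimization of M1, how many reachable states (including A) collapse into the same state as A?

3

All states are reachable from the start state.
P0 = {A,B,D,E} | {C}.
Split {A,B,D,E} by δ(·,a) → {A,B,E} and {D}.
Stable partition: {A,B,E} | {C} | {D} — 3 equivalence classes.
The equivalence class containing A is {A,B,E}, of size 3.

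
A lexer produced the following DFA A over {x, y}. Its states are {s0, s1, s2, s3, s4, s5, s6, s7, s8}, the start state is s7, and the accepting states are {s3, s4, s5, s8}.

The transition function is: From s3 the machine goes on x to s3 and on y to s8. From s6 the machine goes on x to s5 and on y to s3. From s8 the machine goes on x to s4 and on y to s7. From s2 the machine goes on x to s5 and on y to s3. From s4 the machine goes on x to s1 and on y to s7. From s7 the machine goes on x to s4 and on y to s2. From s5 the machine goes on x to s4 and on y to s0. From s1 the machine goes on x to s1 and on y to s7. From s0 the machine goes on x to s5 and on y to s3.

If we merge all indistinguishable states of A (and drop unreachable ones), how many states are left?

States {s6} cannot be reached from the start state, so discard them.
P0 = {s3,s4,s5,s8} | {s0,s1,s2,s7}.
On input x, block {s3,s4,s5,s8} splits into {s3,s5,s8} and {s4}.
Refine {s3,s5,s8} on symbol x: members go to different blocks, giving {s5,s8} and {s3}.
Split {s0,s1,s2,s7} by δ(·,x) → {s0,s2} and {s1} and {s7}.
Refine {s5,s8} on symbol y: members go to different blocks, giving {s5} and {s8}.
Stable partition: {s5} | {s0,s2} | {s4} | {s3} | {s1} | {s7} | {s8} — 7 equivalence classes.

7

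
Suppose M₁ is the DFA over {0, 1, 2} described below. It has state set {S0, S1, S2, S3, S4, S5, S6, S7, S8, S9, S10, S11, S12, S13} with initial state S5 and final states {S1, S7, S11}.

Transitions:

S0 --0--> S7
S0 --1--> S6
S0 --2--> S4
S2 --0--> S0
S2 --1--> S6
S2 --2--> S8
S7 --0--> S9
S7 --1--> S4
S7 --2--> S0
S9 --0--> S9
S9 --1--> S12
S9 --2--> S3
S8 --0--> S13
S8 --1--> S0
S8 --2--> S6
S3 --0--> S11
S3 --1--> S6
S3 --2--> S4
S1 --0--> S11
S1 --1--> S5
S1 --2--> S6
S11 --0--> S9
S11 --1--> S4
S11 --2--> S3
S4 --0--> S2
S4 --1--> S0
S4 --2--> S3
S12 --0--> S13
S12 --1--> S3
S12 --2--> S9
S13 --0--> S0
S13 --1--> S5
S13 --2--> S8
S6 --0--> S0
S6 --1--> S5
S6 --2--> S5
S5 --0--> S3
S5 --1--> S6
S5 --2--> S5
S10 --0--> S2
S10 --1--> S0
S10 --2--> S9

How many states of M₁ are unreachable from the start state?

BFS from S5 reaches {S0, S2, S3, S4, S5, S6, S7, S8, S9, S11, S12, S13}; the 2 state(s) S1, S10 are never visited.

2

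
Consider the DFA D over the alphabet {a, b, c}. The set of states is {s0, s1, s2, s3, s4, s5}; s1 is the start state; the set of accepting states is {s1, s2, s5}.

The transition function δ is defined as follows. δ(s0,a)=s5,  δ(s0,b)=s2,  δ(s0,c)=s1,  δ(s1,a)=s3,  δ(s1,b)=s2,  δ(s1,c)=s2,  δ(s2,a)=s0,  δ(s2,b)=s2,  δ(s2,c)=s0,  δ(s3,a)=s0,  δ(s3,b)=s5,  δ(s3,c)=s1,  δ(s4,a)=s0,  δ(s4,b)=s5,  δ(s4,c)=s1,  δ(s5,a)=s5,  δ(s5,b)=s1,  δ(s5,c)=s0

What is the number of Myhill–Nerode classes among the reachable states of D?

Reachable states from the start: {s0,s1,s2,s3,s5}. Unreachable: {s4} — drop them.
P0 = {s1,s2,s5} | {s0,s3}.
Refine {s1,s2,s5} on symbol a: members go to different blocks, giving {s1,s2} and {s5}.
Refine {s1,s2} on symbol c: members go to different blocks, giving {s1} and {s2}.
On input a, block {s0,s3} splits into {s0} and {s3}.
No further refinement is possible. Final partition (5 blocks): {s1} | {s0} | {s5} | {s2} | {s3}.

5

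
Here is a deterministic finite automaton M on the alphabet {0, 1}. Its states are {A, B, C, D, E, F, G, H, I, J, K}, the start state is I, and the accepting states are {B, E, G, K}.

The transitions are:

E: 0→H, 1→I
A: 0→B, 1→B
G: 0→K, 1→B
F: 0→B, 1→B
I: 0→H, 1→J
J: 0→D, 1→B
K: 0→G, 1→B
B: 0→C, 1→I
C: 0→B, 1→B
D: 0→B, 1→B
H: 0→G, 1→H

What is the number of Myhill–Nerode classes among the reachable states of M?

Reachable states from the start: {B,C,D,G,H,I,J,K}. Unreachable: {A,E,F} — drop them.
P0 = {B,G,K} | {C,D,H,I,J}.
Refine {B,G,K} on symbol 0: members go to different blocks, giving {G,K} and {B}.
Refine {C,D,H,I,J} on symbol 0: members go to different blocks, giving {C,D} and {I,J} and {H}.
Split {I,J} by δ(·,0) → {I} and {J}.
No further refinement is possible. Final partition (6 blocks): {G,K} | {C,D} | {B} | {I} | {H} | {J}.

6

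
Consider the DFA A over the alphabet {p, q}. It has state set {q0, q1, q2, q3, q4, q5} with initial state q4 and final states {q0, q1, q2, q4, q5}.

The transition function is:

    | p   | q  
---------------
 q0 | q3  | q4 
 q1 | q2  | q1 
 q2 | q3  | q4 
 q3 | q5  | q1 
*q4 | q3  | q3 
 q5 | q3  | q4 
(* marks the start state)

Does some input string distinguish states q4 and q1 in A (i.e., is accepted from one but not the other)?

Yes

Reachable states from the start: {q1,q2,q3,q4,q5}. Unreachable: {q0} — drop them.
Initial partition by acceptance: {q1,q2,q4,q5} | {q3}.
On input p, block {q1,q2,q4,q5} splits into {q2,q4,q5} and {q1}.
Refine {q2,q4,q5} on symbol q: members go to different blocks, giving {q2,q5} and {q4}.
No further refinement is possible. Final partition (4 blocks): {q2,q5} | {q3} | {q1} | {q4}.
q4 and q1 end up in different blocks, so they are distinguishable. For instance, the string 'p' is accepted from only q1.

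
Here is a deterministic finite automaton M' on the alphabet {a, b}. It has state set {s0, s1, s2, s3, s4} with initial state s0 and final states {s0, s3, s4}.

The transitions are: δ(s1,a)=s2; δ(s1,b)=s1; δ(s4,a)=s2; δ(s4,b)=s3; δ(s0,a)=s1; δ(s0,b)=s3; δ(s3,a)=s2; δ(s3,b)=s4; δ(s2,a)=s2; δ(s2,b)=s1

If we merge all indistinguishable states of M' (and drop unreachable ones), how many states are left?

2

Every state is reachable, so we keep all 5.
Initial partition by acceptance: {s0,s3,s4} | {s1,s2}.
No further refinement is possible. Final partition (2 blocks): {s0,s3,s4} | {s1,s2}.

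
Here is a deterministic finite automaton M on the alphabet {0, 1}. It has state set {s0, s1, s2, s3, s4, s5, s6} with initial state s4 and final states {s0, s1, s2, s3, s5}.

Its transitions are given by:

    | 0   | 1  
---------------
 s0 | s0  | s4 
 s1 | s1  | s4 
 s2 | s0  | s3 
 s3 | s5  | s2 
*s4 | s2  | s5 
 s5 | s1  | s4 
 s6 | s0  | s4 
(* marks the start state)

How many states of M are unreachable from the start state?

Starting at s4 and following transitions, the reachable set is {s0, s1, s2, s3, s4, s5}. That leaves s6 unreachable — 1 in total.

1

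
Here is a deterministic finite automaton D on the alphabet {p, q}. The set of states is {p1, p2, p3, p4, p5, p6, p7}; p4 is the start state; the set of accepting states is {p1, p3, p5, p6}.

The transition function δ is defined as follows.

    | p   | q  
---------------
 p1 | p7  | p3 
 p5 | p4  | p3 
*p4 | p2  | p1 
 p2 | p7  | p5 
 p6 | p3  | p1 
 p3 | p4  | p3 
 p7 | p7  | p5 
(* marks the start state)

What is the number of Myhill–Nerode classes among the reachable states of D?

2

Reachable states from the start: {p1,p2,p3,p4,p5,p7}. Unreachable: {p6} — drop them.
Initial partition by acceptance: {p1,p3,p5} | {p2,p4,p7}.
The partition is now stable with 2 blocks: {p1,p3,p5} | {p2,p4,p7}.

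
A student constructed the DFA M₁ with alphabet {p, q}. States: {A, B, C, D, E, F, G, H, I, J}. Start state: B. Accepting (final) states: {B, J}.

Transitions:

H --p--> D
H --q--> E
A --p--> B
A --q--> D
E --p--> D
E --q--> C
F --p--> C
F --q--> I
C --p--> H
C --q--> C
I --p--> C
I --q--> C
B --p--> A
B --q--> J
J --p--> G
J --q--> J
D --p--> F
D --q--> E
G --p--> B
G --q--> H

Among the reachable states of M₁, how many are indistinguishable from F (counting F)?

6

Initial partition by acceptance: {B,J} | {A,C,D,E,F,G,H,I}.
Split {A,C,D,E,F,G,H,I} by δ(·,p) → {C,D,E,F,H,I} and {A,G}.
The partition is now stable with 3 blocks: {B,J} | {C,D,E,F,H,I} | {A,G}.
State F belongs to the block {C,D,E,F,H,I}, which has 6 states.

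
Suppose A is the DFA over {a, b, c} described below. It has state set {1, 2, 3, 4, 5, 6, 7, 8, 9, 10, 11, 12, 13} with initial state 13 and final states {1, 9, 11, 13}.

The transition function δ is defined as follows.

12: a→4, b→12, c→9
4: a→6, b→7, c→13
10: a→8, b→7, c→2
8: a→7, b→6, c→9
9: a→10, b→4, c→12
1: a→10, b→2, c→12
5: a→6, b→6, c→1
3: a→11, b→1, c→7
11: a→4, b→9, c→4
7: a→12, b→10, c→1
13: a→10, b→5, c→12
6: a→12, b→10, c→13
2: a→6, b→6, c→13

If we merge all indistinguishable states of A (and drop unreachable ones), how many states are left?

Reachable states from the start: {1,2,4,5,6,7,8,9,10,12,13}. Unreachable: {3,11} — drop them.
Initial partition by acceptance: {1,9,13} | {2,4,5,6,7,8,10,12}.
Split {2,4,5,6,7,8,10,12} by δ(·,c) → {2,4,5,6,7,8,12} and {10}.
Split {2,4,5,6,7,8,12} by δ(·,b) → {2,4,5,8,12} and {6,7}.
Refine {2,4,5,8,12} on symbol a: members go to different blocks, giving {2,4,5,8} and {12}.
Stable partition: {1,9,13} | {2,4,5,8} | {10} | {6,7} | {12} — 5 equivalence classes.

5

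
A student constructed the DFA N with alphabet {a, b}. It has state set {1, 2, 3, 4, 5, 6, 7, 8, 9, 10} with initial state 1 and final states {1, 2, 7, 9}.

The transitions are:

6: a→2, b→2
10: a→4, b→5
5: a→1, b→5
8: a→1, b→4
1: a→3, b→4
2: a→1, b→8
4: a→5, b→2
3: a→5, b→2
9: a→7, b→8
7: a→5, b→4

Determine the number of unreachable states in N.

4

Starting at 1 and following transitions, the reachable set is {1, 2, 3, 4, 5, 8}. That leaves 6, 7, 9, 10 unreachable — 4 in total.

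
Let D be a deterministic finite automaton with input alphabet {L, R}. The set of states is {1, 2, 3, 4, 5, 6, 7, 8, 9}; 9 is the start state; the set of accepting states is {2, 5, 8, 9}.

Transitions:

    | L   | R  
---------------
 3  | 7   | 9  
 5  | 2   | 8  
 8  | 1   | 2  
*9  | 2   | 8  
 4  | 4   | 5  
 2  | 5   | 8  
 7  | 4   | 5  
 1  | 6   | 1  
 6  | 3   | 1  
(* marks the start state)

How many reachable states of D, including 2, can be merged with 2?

Every state is reachable, so we keep all 9.
P0 = {2,5,8,9} | {1,3,4,6,7}.
Refine {2,5,8,9} on symbol L: members go to different blocks, giving {2,5,9} and {8}.
Refine {1,3,4,6,7} on symbol R: members go to different blocks, giving {3,4,7} and {1,6}.
Refine {1,6} on symbol L: members go to different blocks, giving {1} and {6}.
Stable partition: {2,5,9} | {3,4,7} | {8} | {1} | {6} — 5 equivalence classes.
State 2 belongs to the block {2,5,9}, which has 3 states.

3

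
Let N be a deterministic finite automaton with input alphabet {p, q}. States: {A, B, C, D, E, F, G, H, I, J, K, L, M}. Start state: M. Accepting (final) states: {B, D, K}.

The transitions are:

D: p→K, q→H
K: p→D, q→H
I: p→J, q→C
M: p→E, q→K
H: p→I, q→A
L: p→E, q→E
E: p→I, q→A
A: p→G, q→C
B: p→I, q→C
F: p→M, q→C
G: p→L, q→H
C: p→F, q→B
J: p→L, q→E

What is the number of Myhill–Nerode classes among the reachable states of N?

P0 = {B,D,K} | {A,C,E,F,G,H,I,J,L,M}.
On input p, block {B,D,K} splits into {D,K} and {B}.
On input q, block {A,C,E,F,G,H,I,J,L,M} splits into {A,E,F,G,H,I,J,L} and {C} and {M}.
Refine {A,E,F,G,H,I,J,L} on symbol p: members go to different blocks, giving {A,E,G,H,I,J,L} and {F}.
Refine {A,E,G,H,I,J,L} on symbol q: members go to different blocks, giving {E,G,H,J,L} and {A,I}.
Refine {E,G,H,J,L} on symbol p: members go to different blocks, giving {G,J,L} and {E,H}.
Refine {G,J,L} on symbol p: members go to different blocks, giving {G,J} and {L}.
No further refinement is possible. Final partition (9 blocks): {D,K} | {G,J} | {B} | {C} | {M} | {F} | {A,I} | {E,H} | {L}.

9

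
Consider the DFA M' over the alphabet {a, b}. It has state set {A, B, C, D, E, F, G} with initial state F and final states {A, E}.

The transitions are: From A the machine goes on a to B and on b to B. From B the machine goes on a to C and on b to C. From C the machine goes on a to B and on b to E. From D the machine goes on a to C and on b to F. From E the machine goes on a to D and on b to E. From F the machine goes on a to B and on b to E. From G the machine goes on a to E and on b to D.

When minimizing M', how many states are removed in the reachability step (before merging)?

Starting at F and following transitions, the reachable set is {B, C, D, E, F}. That leaves A, G unreachable — 2 in total.

2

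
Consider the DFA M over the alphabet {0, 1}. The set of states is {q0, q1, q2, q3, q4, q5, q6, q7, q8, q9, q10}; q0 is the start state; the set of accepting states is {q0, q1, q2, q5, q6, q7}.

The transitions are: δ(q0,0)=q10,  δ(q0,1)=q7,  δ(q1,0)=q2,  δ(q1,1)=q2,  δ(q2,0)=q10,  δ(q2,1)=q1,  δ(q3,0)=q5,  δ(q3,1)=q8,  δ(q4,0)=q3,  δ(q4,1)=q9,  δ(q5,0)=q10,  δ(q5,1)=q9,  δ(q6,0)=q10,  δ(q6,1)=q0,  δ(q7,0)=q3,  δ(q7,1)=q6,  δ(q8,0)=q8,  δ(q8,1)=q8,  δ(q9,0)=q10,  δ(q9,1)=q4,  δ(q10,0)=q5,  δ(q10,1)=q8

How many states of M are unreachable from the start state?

2

BFS from q0 reaches {q0, q3, q4, q5, q6, q7, q8, q9, q10}; the 2 state(s) q1, q2 are never visited.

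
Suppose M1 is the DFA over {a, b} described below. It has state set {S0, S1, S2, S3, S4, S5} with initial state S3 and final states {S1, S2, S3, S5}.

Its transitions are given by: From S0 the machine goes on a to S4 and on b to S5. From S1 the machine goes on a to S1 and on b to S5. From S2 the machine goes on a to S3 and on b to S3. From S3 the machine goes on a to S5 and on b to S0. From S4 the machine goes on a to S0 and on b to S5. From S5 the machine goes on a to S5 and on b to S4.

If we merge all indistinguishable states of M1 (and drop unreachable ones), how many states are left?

First remove the unreachable states {S1,S2}; 4 states remain.
Start with accepting vs non-accepting: {S3,S5} | {S0,S4}.
No further refinement is possible. Final partition (2 blocks): {S3,S5} | {S0,S4}.

2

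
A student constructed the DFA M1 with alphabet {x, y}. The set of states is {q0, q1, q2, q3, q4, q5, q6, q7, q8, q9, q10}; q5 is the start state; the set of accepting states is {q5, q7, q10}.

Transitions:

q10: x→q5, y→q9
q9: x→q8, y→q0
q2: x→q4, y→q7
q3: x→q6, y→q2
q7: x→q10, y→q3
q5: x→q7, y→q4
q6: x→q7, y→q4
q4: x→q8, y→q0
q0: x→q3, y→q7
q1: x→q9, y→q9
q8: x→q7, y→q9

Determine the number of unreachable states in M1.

Starting at q5 and following transitions, the reachable set is {q0, q2, q3, q4, q5, q6, q7, q8, q9, q10}. That leaves q1 unreachable — 1 in total.

1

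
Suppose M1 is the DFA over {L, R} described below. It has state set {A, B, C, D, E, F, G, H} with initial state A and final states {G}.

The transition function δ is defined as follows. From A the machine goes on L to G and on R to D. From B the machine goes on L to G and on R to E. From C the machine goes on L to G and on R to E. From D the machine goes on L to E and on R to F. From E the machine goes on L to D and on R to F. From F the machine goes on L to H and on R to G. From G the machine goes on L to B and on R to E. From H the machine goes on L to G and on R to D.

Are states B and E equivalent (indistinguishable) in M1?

No

States {C} cannot be reached from the start state, so discard them.
Start with accepting vs non-accepting: {G} | {A,B,D,E,F,H}.
Split {A,B,D,E,F,H} by δ(·,L) → {A,B,H} and {D,E,F}.
Split {D,E,F} by δ(·,L) → {D,E} and {F}.
The partition is now stable with 4 blocks: {G} | {A,B,H} | {D,E} | {F}.
B and E end up in different blocks, so they are distinguishable. For instance, the string 'L' is accepted from only B.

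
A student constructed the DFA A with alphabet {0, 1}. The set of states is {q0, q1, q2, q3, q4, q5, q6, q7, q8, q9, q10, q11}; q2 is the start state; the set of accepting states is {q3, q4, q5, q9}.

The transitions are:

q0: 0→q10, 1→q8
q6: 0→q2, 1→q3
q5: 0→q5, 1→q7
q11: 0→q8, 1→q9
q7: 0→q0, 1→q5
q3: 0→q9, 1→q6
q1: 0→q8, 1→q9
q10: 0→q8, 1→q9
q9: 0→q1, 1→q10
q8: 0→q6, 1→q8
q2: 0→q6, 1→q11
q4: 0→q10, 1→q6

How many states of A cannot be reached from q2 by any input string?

4

Starting at q2 and following transitions, the reachable set is {q1, q2, q3, q6, q8, q9, q10, q11}. That leaves q0, q4, q5, q7 unreachable — 4 in total.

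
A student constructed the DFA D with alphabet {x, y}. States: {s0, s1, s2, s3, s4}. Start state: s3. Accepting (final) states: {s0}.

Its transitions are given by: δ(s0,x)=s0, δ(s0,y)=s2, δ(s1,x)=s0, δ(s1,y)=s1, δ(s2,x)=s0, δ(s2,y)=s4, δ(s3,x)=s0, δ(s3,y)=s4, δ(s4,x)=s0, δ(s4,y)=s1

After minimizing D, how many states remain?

Initial partition by acceptance: {s0} | {s1,s2,s3,s4}.
The partition is now stable with 2 blocks: {s0} | {s1,s2,s3,s4}.

2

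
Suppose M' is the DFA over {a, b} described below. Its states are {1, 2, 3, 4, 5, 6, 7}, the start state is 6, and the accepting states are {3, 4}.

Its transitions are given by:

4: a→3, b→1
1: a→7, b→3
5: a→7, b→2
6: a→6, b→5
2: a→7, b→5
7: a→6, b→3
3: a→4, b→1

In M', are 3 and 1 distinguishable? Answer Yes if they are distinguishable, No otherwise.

All states are reachable from the start state.
Start with accepting vs non-accepting: {3,4} | {1,2,5,6,7}.
On input b, block {1,2,5,6,7} splits into {2,5,6} and {1,7}.
Split {2,5,6} by δ(·,a) → {2,5} and {6}.
Split {1,7} by δ(·,a) → {1} and {7}.
Stable partition: {3,4} | {2,5} | {1} | {6} | {7} — 5 equivalence classes.
3 and 1 end up in different blocks, so they are distinguishable. For instance, the string 'ε' is accepted from only 3.

Yes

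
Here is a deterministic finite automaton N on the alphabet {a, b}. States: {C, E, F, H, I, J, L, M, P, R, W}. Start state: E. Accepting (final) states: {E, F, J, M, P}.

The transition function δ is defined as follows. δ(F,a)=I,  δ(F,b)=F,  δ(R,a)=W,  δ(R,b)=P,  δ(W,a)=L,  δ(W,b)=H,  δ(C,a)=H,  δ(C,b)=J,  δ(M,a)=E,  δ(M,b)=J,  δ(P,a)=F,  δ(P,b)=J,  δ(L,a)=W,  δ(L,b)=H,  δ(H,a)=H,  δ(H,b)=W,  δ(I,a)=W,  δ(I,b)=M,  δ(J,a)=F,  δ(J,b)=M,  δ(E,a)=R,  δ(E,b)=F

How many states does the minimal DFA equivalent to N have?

4

Reachable states from the start: {E,F,H,I,J,L,M,P,R,W}. Unreachable: {C} — drop them.
Initial partition by acceptance: {E,F,J,M,P} | {H,I,L,R,W}.
Split {E,F,J,M,P} by δ(·,a) → {J,M,P} and {E,F}.
Refine {H,I,L,R,W} on symbol b: members go to different blocks, giving {H,L,W} and {I,R}.
Stable partition: {J,M,P} | {H,L,W} | {E,F} | {I,R} — 4 equivalence classes.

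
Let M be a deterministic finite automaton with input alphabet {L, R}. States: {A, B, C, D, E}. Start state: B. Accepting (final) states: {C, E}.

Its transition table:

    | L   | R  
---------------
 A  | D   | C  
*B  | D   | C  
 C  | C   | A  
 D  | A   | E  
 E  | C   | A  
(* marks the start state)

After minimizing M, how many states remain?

2

All states are reachable from the start state.
Start with accepting vs non-accepting: {C,E} | {A,B,D}.
No further refinement is possible. Final partition (2 blocks): {C,E} | {A,B,D}.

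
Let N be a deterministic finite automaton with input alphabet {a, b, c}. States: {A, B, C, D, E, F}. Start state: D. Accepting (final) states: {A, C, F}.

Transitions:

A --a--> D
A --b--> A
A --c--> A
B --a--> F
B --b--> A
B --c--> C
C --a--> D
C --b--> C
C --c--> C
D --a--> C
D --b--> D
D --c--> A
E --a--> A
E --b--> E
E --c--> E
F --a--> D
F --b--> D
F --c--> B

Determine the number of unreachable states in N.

3

No path from D leads to B, E, F; the other 3 states are all reachable.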